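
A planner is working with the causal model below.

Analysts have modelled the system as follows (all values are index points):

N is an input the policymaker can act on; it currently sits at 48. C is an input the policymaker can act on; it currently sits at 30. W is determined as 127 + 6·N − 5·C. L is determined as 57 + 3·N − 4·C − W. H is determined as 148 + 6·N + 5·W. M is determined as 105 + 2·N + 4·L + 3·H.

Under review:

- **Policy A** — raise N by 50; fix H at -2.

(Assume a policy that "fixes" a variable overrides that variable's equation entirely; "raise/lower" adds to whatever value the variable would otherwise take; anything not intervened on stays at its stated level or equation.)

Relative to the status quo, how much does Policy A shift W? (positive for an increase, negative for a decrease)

300

Baseline:
  N = 48
  C = 30
  W = 127 + 6·48 − 5·30 = 265
Policy A (N + 50, H := -2):
  N = 48 + 50 = 98
  C = 30
  W = 127 + 6·98 − 5·30 = 565
Change in W: 565 − 265 = 300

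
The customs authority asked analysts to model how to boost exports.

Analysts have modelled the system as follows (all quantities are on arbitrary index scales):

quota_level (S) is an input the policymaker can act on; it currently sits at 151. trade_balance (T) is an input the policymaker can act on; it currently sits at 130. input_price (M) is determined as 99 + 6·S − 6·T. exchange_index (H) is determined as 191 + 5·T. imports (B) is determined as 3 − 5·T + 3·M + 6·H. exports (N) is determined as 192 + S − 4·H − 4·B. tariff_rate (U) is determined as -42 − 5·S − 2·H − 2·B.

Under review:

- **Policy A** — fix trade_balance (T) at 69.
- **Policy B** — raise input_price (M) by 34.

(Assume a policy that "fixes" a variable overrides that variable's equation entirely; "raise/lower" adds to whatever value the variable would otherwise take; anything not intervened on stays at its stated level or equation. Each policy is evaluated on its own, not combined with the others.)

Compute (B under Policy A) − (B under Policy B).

Policy A (T := 69):
  S = 151
  T = 69
  M = 99 + 6·151 − 6·69 = 591
  H = 191 + 5·69 = 536
  B = 3 − 5·69 + 3·591 + 6·536 = 4647
Policy B (M + 34):
  S = 151
  T = 130
  M = 99 + 6·151 − 6·130 (+34 from intervention) = 259
  H = 191 + 5·130 = 841
  B = 3 − 5·130 + 3·259 + 6·841 = 5176
B: 4647 − 5176 = -529

-529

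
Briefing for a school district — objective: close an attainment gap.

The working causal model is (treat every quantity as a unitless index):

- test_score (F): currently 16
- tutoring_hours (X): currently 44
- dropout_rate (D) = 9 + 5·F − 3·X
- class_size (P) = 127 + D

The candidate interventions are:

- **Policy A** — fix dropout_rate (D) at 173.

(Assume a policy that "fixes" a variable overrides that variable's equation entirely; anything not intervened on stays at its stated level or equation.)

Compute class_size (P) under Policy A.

Policy A (D := 173):
  F = 16
  X = 44
  D = 173
  P = 127 + 173 = 300

300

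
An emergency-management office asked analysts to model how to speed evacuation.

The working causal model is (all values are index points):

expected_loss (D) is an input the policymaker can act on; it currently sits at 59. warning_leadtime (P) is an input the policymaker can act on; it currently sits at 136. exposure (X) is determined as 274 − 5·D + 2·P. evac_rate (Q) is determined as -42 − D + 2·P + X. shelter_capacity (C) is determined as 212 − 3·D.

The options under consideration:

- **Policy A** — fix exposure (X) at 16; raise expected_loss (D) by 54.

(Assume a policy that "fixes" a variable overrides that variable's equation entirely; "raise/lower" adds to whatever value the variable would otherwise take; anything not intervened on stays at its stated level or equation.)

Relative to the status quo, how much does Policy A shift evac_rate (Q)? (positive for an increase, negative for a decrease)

-289

Baseline:
  D = 59
  P = 136
  X = 274 − 5·59 + 2·136 = 251
  Q = -42 − 59 + 2·136 + 251 = 422
Policy A (X := 16, D + 54):
  D = 59 + 54 = 113
  P = 136
  X = 16
  Q = -42 − 113 + 2·136 + 16 = 133
Change in Q: 133 − 422 = -289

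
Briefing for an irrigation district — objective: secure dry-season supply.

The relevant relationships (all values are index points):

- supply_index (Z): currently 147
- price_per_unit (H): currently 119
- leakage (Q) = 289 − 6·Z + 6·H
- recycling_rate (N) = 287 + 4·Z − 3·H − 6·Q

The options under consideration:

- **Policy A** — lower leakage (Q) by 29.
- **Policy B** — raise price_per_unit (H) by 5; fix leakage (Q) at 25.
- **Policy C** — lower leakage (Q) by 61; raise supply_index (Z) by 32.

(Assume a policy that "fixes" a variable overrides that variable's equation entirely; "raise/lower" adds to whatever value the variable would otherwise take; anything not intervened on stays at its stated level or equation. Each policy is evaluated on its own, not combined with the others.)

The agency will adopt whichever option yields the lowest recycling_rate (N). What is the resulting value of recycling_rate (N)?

-34

Policy A (Q − 29):
  Z = 147
  H = 119
  Q = 289 − 6·147 + 6·119 (−29 from intervention) = 92
  N = 287 + 4·147 − 3·119 − 6·92 = -34
Policy B (H + 5, Q := 25):
  Z = 147
  H = 119 + 5 = 124
  Q = 25
  N = 287 + 4·147 − 3·124 − 6·25 = 353
Policy C (Q − 61, Z + 32):
  Z = 147 + 32 = 179
  H = 119
  Q = 289 − 6·179 + 6·119 (−61 from intervention) = -132
  N = 287 + 4·179 − 3·119 − 6·(-132) = 1438
Comparing — Policy A: N=-34, Policy B: N=353, Policy C: N=1438. Lowest is -34 (Policy A).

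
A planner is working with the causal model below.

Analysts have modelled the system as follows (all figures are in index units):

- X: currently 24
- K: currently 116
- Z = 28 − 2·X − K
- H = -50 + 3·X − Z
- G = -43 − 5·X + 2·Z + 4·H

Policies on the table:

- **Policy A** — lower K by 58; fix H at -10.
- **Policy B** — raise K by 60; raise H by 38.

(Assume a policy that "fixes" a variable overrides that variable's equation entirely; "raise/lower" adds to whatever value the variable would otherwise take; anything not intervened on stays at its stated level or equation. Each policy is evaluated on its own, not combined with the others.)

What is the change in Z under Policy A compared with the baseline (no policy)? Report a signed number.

58

Baseline:
  X = 24
  K = 116
  Z = 28 − 2·24 − 116 = -136
Policy A (K − 58, H := -10):
  X = 24
  K = 116 − 58 = 58
  Z = 28 − 2·24 − 58 = -78
Change in Z: -78 − (-136) = 58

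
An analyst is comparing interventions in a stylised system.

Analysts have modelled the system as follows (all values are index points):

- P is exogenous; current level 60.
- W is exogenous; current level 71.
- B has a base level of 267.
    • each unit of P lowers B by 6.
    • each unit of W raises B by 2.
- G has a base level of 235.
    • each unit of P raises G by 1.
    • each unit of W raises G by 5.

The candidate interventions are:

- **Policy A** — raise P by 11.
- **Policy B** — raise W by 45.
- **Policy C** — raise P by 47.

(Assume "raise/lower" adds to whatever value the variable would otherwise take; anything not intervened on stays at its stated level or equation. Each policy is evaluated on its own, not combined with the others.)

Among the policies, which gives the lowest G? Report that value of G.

Policy A (P + 11):
  P = 60 + 11 = 71
  W = 71
  G = 235 + 71 + 5·71 = 661
Policy B (W + 45):
  P = 60
  W = 71 + 45 = 116
  G = 235 + 60 + 5·116 = 875
Policy C (P + 47):
  P = 60 + 47 = 107
  W = 71
  G = 235 + 107 + 5·71 = 697
Comparing — Policy A: G=661, Policy B: G=875, Policy C: G=697. Lowest is 661 (Policy A).

661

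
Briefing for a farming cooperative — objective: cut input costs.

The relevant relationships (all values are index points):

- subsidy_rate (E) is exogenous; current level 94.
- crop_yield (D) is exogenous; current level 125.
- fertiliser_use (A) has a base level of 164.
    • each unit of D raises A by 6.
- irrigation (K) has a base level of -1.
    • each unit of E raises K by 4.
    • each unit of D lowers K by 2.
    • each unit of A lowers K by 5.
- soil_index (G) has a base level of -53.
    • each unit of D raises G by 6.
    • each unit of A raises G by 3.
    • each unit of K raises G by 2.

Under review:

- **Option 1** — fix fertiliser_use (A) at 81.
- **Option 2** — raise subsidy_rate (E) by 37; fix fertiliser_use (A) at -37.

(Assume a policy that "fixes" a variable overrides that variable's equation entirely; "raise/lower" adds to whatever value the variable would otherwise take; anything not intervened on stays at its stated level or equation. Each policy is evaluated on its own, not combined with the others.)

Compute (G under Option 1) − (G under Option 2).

-1122

Option 1 (A := 81):
  E = 94
  D = 125
  A = 81
  K = -1 + 4·94 − 2·125 − 5·81 = -280
  G = -53 + 6·125 + 3·81 + 2·(-280) = 380
Option 2 (E + 37, A := -37):
  E = 94 + 37 = 131
  D = 125
  A = -37
  K = -1 + 4·131 − 2·125 − 5·(-37) = 458
  G = -53 + 6·125 + 3·(-37) + 2·458 = 1502
G: 380 − 1502 = -1122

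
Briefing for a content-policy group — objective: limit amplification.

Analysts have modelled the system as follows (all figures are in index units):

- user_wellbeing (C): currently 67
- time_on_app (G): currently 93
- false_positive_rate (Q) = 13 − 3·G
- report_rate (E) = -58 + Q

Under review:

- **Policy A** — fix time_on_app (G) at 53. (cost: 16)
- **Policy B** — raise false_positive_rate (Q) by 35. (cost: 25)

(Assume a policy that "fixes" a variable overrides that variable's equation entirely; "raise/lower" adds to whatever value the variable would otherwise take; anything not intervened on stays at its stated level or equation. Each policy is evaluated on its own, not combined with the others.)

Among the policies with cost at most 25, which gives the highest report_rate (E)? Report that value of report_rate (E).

Policy A (G := 53):
  G = 53
  Q = 13 − 3·53 = -146
  E = -58 + (-146) = -204
Policy B (Q + 35):
  G = 93
  Q = 13 − 3·93 (+35 from intervention) = -231
  E = -58 + (-231) = -289
Comparing — Policy A: E=-204, Policy B: E=-289. Highest is -204 (Policy A).

-204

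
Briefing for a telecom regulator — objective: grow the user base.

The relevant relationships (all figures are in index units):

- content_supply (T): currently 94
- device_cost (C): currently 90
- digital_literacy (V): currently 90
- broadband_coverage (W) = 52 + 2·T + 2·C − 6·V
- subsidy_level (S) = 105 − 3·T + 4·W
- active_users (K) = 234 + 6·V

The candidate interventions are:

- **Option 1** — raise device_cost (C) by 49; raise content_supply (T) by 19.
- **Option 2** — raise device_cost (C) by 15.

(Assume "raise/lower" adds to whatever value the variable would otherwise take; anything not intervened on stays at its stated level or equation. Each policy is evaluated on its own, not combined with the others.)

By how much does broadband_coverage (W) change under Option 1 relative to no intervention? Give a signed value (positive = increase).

136

Baseline:
  T = 94
  C = 90
  V = 90
  W = 52 + 2·94 + 2·90 − 6·90 = -120
Option 1 (C + 49, T + 19):
  T = 94 + 19 = 113
  C = 90 + 49 = 139
  V = 90
  W = 52 + 2·113 + 2·139 − 6·90 = 16
Change in W: 16 − (-120) = 136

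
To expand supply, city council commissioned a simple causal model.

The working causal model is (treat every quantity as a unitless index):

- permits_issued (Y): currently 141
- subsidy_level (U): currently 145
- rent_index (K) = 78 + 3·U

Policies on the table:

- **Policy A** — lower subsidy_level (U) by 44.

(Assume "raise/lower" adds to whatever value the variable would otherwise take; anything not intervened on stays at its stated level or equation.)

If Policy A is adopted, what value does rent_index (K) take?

381

Policy A (U − 44):
  U = 145 − 44 = 101
  K = 78 + 3·101 = 381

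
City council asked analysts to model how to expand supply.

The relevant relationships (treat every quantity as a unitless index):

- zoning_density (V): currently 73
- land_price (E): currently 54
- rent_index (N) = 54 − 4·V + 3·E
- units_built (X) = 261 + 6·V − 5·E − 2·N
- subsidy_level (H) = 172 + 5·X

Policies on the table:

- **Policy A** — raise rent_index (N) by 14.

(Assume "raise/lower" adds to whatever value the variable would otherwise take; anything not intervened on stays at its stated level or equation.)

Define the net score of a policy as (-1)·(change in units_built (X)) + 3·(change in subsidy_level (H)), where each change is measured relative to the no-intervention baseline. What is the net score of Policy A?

Baseline:
  V = 73
  E = 54
  N = 54 − 4·73 + 3·54 = -76
  X = 261 + 6·73 − 5·54 − 2·(-76) = 581
  H = 172 + 5·581 = 3077
Policy A (N + 14):
  V = 73
  E = 54
  N = 54 − 4·73 + 3·54 (+14 from intervention) = -62
  X = 261 + 6·73 − 5·54 − 2·(-62) = 553
  H = 172 + 5·553 = 2937
ΔX = 553 − 581 = -28; ΔH = 2937 − 3077 = -140
Score = (-1)·(-28) + 3·(-140) = -392

-392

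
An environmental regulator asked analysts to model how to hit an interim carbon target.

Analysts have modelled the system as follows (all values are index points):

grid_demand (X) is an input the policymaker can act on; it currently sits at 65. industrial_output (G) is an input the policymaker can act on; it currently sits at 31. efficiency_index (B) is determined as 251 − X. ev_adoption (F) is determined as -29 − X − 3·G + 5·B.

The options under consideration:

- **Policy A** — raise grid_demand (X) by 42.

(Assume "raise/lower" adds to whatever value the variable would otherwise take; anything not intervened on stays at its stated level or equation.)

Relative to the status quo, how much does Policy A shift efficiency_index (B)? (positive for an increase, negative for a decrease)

-42

Baseline:
  X = 65
  B = 251 − 65 = 186
Policy A (X + 42):
  X = 65 + 42 = 107
  B = 251 − 107 = 144
Change in B: 144 − 186 = -42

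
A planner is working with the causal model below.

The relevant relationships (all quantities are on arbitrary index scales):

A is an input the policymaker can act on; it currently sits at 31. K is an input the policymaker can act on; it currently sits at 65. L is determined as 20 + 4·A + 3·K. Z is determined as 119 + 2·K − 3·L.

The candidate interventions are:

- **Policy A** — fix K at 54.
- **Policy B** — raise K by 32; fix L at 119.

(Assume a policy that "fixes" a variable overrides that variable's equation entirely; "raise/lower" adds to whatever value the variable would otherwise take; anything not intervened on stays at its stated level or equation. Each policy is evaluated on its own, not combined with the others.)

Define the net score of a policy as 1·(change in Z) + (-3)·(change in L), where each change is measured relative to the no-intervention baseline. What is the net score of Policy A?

176

Baseline:
  A = 31
  K = 65
  L = 20 + 4·31 + 3·65 = 339
  Z = 119 + 2·65 − 3·339 = -768
Policy A (K := 54):
  A = 31
  K = 54
  L = 20 + 4·31 + 3·54 = 306
  Z = 119 + 2·54 − 3·306 = -691
ΔZ = -691 − (-768) = 77; ΔL = 306 − 339 = -33
Score = 1·77 + (-3)·(-33) = 176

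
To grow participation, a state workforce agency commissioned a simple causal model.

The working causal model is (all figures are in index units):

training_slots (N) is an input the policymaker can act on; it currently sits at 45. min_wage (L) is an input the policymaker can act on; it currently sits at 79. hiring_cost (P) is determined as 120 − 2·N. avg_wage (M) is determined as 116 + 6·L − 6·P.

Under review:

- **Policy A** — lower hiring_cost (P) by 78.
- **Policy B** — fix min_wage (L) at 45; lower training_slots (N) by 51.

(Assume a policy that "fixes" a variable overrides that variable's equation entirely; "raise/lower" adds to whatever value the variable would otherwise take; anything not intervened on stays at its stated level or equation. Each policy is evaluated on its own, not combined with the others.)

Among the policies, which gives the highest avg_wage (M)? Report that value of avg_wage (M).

Policy A (P − 78):
  N = 45
  L = 79
  P = 120 − 2·45 (−78 from intervention) = -48
  M = 116 + 6·79 − 6·(-48) = 878
Policy B (L := 45, N − 51):
  N = 45 − 51 = -6
  L = 45
  P = 120 − 2·(-6) = 132
  M = 116 + 6·45 − 6·132 = -406
Comparing — Policy A: M=878, Policy B: M=-406. Highest is 878 (Policy A).

878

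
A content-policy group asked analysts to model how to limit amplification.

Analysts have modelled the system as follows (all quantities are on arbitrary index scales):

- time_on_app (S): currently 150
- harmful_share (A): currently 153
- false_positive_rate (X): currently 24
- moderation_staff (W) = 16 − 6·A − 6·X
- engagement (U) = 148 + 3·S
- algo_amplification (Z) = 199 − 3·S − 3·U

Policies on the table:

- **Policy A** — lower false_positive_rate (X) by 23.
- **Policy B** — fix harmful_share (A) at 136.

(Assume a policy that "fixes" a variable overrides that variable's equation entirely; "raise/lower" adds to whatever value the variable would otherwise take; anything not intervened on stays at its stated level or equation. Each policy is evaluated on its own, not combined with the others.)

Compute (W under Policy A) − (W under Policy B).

Policy A (X − 23):
  A = 153
  X = 24 − 23 = 1
  W = 16 − 6·153 − 6·1 = -908
Policy B (A := 136):
  A = 136
  X = 24
  W = 16 − 6·136 − 6·24 = -944
W: -908 − (-944) = 36

36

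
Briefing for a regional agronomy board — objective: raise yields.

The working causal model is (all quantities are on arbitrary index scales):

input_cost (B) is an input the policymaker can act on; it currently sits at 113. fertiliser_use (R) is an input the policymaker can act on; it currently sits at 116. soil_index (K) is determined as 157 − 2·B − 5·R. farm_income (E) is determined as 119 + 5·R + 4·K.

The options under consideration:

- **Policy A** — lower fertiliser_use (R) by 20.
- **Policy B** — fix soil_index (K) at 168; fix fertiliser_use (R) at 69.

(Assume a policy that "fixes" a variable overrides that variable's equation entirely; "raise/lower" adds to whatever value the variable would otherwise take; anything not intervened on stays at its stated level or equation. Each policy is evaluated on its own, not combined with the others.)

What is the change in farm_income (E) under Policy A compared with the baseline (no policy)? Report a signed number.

Baseline:
  B = 113
  R = 116
  K = 157 − 2·113 − 5·116 = -649
  E = 119 + 5·116 + 4·(-649) = -1897
Policy A (R − 20):
  B = 113
  R = 116 − 20 = 96
  K = 157 − 2·113 − 5·96 = -549
  E = 119 + 5·96 + 4·(-549) = -1597
Change in E: -1597 − (-1897) = 300

300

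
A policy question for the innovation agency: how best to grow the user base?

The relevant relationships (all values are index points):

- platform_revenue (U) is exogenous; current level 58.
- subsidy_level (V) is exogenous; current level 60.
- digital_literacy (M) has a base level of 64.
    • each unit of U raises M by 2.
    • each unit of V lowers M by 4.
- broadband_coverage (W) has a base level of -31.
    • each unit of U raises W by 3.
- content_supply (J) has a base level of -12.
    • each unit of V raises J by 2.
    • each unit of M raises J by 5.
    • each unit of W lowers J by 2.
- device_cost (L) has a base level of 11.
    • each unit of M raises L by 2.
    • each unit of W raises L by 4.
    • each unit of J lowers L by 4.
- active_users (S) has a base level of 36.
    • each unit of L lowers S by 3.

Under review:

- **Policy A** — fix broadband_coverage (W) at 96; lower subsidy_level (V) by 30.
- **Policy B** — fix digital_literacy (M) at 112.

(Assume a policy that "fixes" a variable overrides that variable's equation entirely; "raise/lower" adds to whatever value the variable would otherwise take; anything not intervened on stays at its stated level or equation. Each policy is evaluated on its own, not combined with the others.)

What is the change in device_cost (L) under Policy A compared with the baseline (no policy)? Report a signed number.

Baseline:
  U = 58
  V = 60
  M = 64 + 2·58 − 4·60 = -60
  W = -31 + 3·58 = 143
  J = -12 + 2·60 + 5·(-60) − 2·143 = -478
  L = 11 + 2·(-60) + 4·143 − 4·(-478) = 2375
Policy A (W := 96, V − 30):
  U = 58
  V = 60 − 30 = 30
  M = 64 + 2·58 − 4·30 = 60
  W = 96
  J = -12 + 2·30 + 5·60 − 2·96 = 156
  L = 11 + 2·60 + 4·96 − 4·156 = -109
Change in L: -109 − 2375 = -2484

-2484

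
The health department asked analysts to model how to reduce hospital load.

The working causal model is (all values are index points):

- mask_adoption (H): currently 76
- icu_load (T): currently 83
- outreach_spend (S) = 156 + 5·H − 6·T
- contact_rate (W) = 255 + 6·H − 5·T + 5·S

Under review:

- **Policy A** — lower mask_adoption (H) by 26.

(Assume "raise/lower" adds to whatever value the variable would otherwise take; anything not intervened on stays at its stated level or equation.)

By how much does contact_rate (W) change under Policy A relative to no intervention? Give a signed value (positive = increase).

Baseline:
  H = 76
  T = 83
  S = 156 + 5·76 − 6·83 = 38
  W = 255 + 6·76 − 5·83 + 5·38 = 486
Policy A (H − 26):
  H = 76 − 26 = 50
  T = 83
  S = 156 + 5·50 − 6·83 = -92
  W = 255 + 6·50 − 5·83 + 5·(-92) = -320
Change in W: -320 − 486 = -806

-806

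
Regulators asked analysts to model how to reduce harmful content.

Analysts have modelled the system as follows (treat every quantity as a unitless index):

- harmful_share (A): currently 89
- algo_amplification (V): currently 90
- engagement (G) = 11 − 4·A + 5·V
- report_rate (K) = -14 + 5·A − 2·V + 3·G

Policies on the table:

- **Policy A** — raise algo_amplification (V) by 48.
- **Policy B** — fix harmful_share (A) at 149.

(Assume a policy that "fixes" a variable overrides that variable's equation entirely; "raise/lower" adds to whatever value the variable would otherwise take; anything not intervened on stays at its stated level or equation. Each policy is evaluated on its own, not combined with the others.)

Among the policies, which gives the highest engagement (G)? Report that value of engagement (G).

Policy A (V + 48):
  A = 89
  V = 90 + 48 = 138
  G = 11 − 4·89 + 5·138 = 345
Policy B (A := 149):
  A = 149
  V = 90
  G = 11 − 4·149 + 5·90 = -135
Comparing — Policy A: G=345, Policy B: G=-135. Highest is 345 (Policy A).

345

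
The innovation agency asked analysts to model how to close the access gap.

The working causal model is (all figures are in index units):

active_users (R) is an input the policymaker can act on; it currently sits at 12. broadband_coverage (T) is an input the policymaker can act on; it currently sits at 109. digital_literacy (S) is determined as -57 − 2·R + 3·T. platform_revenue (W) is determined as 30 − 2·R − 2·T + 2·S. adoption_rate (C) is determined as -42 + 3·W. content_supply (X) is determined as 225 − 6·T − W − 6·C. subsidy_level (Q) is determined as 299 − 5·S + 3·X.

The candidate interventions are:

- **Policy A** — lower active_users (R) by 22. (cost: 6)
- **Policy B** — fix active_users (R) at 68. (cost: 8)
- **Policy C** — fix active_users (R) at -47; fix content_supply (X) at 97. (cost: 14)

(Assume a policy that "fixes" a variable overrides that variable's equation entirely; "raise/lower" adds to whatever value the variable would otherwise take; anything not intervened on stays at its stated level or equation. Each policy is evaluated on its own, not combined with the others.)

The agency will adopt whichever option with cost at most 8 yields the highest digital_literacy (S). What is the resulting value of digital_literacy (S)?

290

Policy A (R − 22):
  R = 12 − 22 = -10
  T = 109
  S = -57 − 2·(-10) + 3·109 = 290
Policy B (R := 68):
  R = 68
  T = 109
  S = -57 − 2·68 + 3·109 = 134
Comparing — Policy A: S=290, Policy B: S=134. Highest is 290 (Policy A).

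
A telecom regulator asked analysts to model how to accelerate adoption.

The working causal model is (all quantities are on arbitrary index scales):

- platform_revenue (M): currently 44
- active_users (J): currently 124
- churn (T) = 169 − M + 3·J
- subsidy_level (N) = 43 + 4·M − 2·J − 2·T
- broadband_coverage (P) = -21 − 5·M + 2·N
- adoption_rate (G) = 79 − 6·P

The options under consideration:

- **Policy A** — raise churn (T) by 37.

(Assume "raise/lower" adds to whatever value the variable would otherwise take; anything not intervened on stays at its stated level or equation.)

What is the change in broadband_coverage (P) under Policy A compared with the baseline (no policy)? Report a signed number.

-148

Baseline:
  M = 44
  J = 124
  T = 169 − 44 + 3·124 = 497
  N = 43 + 4·44 − 2·124 − 2·497 = -1023
  P = -21 − 5·44 + 2·(-1023) = -2287
Policy A (T + 37):
  M = 44
  J = 124
  T = 169 − 44 + 3·124 (+37 from intervention) = 534
  N = 43 + 4·44 − 2·124 − 2·534 = -1097
  P = -21 − 5·44 + 2·(-1097) = -2435
Change in P: -2435 − (-2287) = -148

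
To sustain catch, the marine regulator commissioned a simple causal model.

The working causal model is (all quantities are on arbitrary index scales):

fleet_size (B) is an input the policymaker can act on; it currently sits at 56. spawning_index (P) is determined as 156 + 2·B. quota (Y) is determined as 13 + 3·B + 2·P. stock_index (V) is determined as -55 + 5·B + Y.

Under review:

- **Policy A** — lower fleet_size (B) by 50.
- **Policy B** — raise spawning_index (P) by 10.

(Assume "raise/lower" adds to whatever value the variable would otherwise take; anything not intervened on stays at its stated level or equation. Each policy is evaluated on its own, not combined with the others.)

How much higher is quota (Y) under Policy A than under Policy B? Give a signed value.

Policy A (B − 50):
  B = 56 − 50 = 6
  P = 156 + 2·6 = 168
  Y = 13 + 3·6 + 2·168 = 367
Policy B (P + 10):
  B = 56
  P = 156 + 2·56 (+10 from intervention) = 278
  Y = 13 + 3·56 + 2·278 = 737
Y: 367 − 737 = -370

-370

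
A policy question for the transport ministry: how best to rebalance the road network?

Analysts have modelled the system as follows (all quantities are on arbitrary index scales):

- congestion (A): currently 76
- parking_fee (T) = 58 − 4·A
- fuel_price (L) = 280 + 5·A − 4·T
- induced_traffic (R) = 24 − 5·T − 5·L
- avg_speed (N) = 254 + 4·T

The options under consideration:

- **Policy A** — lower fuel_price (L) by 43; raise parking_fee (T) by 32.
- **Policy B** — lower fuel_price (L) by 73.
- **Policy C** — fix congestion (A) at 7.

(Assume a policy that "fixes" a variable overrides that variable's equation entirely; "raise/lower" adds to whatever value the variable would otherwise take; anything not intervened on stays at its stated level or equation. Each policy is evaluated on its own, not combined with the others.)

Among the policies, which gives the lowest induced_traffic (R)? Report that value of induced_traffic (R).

Policy A (L − 43, T + 32):
  A = 76
  T = 58 − 4·76 (+32 from intervention) = -214
  L = 280 + 5·76 − 4·(-214) (−43 from intervention) = 1473
  R = 24 − 5·(-214) − 5·1473 = -6271
Policy B (L − 73):
  A = 76
  T = 58 − 4·76 = -246
  L = 280 + 5·76 − 4·(-246) (−73 from intervention) = 1571
  R = 24 − 5·(-246) − 5·1571 = -6601
Policy C (A := 7):
  A = 7
  T = 58 − 4·7 = 30
  L = 280 + 5·7 − 4·30 = 195
  R = 24 − 5·30 − 5·195 = -1101
Comparing — Policy A: R=-6271, Policy B: R=-6601, Policy C: R=-1101. Lowest is -6601 (Policy B).

-6601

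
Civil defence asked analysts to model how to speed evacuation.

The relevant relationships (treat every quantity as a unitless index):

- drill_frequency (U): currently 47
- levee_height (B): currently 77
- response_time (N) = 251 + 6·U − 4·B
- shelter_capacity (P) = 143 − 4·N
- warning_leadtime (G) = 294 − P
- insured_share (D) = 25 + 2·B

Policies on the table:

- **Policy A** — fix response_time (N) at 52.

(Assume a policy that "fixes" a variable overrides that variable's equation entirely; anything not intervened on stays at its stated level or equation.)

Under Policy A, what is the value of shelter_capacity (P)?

Policy A (N := 52):
  U = 47
  B = 77
  N = 52
  P = 143 − 4·52 = -65

-65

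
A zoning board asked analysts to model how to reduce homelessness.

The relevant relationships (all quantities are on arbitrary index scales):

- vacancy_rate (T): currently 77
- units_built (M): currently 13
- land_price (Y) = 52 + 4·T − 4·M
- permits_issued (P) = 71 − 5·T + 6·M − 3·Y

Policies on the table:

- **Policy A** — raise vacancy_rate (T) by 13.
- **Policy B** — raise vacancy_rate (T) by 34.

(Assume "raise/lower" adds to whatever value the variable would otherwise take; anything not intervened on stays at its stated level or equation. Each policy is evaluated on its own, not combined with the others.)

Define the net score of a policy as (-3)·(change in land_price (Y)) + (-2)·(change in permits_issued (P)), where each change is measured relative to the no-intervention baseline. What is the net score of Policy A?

286

Baseline:
  T = 77
  M = 13
  Y = 52 + 4·77 − 4·13 = 308
  P = 71 − 5·77 + 6·13 − 3·308 = -1160
Policy A (T + 13):
  T = 77 + 13 = 90
  M = 13
  Y = 52 + 4·90 − 4·13 = 360
  P = 71 − 5·90 + 6·13 − 3·360 = -1381
ΔY = 360 − 308 = 52; ΔP = -1381 − (-1160) = -221
Score = (-3)·52 + (-2)·(-221) = 286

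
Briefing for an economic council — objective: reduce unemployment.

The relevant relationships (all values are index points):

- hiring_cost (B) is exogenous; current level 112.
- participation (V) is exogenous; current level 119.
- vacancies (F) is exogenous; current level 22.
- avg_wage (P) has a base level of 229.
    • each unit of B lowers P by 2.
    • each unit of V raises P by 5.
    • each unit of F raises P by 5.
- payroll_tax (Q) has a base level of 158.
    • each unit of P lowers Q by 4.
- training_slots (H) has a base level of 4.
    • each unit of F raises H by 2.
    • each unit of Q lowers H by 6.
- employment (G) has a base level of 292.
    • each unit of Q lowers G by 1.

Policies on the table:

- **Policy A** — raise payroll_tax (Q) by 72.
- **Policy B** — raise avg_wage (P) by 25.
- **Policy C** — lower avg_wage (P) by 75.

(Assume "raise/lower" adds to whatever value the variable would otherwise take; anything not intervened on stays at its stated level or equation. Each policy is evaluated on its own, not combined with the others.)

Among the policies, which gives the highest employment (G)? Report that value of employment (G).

3074

Policy A (Q + 72):
  B = 112
  V = 119
  F = 22
  P = 229 − 2·112 + 5·119 + 5·22 = 710
  Q = 158 − 4·710 (+72 from intervention) = -2610
  G = 292 − (-2610) = 2902
Policy B (P + 25):
  B = 112
  V = 119
  F = 22
  P = 229 − 2·112 + 5·119 + 5·22 (+25 from intervention) = 735
  Q = 158 − 4·735 = -2782
  G = 292 − (-2782) = 3074
Policy C (P − 75):
  B = 112
  V = 119
  F = 22
  P = 229 − 2·112 + 5·119 + 5·22 (−75 from intervention) = 635
  Q = 158 − 4·635 = -2382
  G = 292 − (-2382) = 2674
Comparing — Policy A: G=2902, Policy B: G=3074, Policy C: G=2674. Highest is 3074 (Policy B).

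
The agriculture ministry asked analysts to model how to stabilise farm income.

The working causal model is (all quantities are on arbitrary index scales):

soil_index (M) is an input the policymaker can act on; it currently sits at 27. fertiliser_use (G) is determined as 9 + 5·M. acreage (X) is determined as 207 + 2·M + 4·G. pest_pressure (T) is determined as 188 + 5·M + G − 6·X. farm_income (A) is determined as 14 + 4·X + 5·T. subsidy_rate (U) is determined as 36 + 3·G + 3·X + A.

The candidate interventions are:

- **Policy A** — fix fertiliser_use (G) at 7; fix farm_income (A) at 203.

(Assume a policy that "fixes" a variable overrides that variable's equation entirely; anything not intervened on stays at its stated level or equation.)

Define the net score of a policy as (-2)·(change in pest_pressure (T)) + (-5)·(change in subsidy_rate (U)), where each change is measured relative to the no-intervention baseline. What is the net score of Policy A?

-94107

Baseline:
  M = 27
  G = 9 + 5·27 = 144
  X = 207 + 2·27 + 4·144 = 837
  T = 188 + 5·27 + 144 − 6·837 = -4555
  A = 14 + 4·837 + 5·(-4555) = -19413
  U = 36 + 3·144 + 3·837 + (-19413) = -16434
Policy A (G := 7, A := 203):
  M = 27
  G = 7
  X = 207 + 2·27 + 4·7 = 289
  T = 188 + 5·27 + 7 − 6·289 = -1404
  A = 203
  U = 36 + 3·7 + 3·289 + 203 = 1127
ΔT = -1404 − (-4555) = 3151; ΔU = 1127 − (-16434) = 17561
Score = (-2)·3151 + (-5)·17561 = -94107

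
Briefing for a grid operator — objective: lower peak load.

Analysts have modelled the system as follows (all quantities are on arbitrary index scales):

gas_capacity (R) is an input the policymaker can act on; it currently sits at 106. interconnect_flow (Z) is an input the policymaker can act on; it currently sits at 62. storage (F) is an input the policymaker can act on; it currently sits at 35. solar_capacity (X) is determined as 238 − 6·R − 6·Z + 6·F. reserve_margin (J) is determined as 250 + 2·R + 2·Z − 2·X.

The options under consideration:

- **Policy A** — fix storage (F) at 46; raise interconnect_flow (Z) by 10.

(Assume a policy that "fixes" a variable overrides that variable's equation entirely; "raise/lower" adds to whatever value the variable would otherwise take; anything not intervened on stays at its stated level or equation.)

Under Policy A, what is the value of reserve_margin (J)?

Policy A (F := 46, Z + 10):
  R = 106
  Z = 62 + 10 = 72
  F = 46
  X = 238 − 6·106 − 6·72 + 6·46 = -554
  J = 250 + 2·106 + 2·72 − 2·(-554) = 1714

1714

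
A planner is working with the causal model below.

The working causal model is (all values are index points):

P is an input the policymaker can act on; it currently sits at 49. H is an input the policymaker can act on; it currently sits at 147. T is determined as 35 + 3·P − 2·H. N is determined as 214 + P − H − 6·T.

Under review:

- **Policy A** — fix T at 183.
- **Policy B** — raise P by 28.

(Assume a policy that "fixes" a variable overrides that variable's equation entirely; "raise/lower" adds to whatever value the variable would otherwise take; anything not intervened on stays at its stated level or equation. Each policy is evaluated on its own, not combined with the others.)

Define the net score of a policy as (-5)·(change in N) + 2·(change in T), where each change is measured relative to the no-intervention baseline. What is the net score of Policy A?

Baseline:
  P = 49
  H = 147
  T = 35 + 3·49 − 2·147 = -112
  N = 214 + 49 − 147 − 6·(-112) = 788
Policy A (T := 183):
  P = 49
  H = 147
  T = 183
  N = 214 + 49 − 147 − 6·183 = -982
ΔN = -982 − 788 = -1770; ΔT = 183 − (-112) = 295
Score = (-5)·(-1770) + 2·295 = 9440

9440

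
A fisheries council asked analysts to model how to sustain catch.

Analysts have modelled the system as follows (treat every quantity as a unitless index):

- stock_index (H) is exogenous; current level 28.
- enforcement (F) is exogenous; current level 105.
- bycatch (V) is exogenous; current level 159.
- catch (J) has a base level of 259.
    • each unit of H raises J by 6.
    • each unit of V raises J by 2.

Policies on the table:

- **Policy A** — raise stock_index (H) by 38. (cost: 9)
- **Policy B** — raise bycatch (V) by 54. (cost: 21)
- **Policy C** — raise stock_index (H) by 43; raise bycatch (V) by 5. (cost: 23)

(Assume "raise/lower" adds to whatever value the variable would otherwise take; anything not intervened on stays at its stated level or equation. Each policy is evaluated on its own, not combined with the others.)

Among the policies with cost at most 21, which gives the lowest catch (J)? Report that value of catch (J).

853

Policy A (H + 38):
  H = 28 + 38 = 66
  V = 159
  J = 259 + 6·66 + 2·159 = 973
Policy B (V + 54):
  H = 28
  V = 159 + 54 = 213
  J = 259 + 6·28 + 2·213 = 853
Comparing — Policy A: J=973, Policy B: J=853. Lowest is 853 (Policy B).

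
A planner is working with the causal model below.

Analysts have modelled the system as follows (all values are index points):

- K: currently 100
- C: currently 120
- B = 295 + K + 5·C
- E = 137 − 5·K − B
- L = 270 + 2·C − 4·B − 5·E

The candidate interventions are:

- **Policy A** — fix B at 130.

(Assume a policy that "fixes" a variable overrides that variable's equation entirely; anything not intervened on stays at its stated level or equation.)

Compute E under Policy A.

-493

Policy A (B := 130):
  K = 100
  C = 120
  B = 130
  E = 137 − 5·100 − 130 = -493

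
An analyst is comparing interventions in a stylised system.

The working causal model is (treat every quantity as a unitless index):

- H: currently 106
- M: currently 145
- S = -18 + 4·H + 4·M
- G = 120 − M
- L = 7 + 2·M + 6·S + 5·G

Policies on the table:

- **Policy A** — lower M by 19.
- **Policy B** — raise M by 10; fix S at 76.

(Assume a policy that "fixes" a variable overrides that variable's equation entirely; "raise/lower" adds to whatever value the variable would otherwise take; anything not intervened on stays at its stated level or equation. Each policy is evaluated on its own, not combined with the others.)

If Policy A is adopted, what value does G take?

Policy A (M − 19):
  M = 145 − 19 = 126
  G = 120 − 126 = -6

-6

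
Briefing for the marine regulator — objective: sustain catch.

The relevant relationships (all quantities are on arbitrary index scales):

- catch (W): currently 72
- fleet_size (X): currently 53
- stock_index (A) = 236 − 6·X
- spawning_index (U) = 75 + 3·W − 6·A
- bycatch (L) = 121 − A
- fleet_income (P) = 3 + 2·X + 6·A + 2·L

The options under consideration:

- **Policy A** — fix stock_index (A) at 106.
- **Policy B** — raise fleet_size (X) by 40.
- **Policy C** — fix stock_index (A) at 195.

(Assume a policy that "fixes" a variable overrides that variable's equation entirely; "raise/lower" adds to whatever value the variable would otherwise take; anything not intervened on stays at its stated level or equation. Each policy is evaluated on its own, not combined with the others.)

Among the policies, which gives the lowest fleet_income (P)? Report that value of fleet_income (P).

-857

Policy A (A := 106):
  X = 53
  A = 106
  L = 121 − 106 = 15
  P = 3 + 2·53 + 6·106 + 2·15 = 775
Policy B (X + 40):
  X = 53 + 40 = 93
  A = 236 − 6·93 = -322
  L = 121 − (-322) = 443
  P = 3 + 2·93 + 6·(-322) + 2·443 = -857
Policy C (A := 195):
  X = 53
  A = 195
  L = 121 − 195 = -74
  P = 3 + 2·53 + 6·195 + 2·(-74) = 1131
Comparing — Policy A: P=775, Policy B: P=-857, Policy C: P=1131. Lowest is -857 (Policy B).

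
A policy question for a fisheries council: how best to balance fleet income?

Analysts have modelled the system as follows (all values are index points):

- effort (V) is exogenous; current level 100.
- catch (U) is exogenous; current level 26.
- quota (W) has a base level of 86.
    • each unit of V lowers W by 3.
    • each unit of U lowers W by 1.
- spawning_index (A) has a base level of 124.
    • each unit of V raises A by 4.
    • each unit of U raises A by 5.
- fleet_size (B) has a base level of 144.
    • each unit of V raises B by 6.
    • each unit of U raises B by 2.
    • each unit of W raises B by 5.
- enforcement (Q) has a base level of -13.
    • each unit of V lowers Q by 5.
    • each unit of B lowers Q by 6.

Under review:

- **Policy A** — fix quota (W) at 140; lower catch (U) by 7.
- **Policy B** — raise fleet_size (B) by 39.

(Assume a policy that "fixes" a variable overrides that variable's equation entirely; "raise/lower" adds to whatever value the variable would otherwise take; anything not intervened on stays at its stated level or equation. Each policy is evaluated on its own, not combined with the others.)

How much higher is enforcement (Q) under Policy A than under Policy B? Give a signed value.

-11082

Policy A (W := 140, U − 7):
  V = 100
  U = 26 − 7 = 19
  W = 140
  B = 144 + 6·100 + 2·19 + 5·140 = 1482
  Q = -13 − 5·100 − 6·1482 = -9405
Policy B (B + 39):
  V = 100
  U = 26
  W = 86 − 3·100 − 26 = -240
  B = 144 + 6·100 + 2·26 + 5·(-240) (+39 from intervention) = -365
  Q = -13 − 5·100 − 6·(-365) = 1677
Q: -9405 − 1677 = -11082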